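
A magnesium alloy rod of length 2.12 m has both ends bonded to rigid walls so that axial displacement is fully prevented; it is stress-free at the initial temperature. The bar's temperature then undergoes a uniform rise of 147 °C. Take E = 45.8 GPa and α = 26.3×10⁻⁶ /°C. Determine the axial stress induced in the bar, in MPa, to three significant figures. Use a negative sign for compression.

Free thermal expansion αLΔT = 26.3e-6 · 2120 · 147 = 8.196 mm.
The walls impose strain ε = −(8.196)/2120 = -3.8661e-03; σ = Eε = 45800 · -3.8661e-03 = -177.1 MPa.

-177 MPa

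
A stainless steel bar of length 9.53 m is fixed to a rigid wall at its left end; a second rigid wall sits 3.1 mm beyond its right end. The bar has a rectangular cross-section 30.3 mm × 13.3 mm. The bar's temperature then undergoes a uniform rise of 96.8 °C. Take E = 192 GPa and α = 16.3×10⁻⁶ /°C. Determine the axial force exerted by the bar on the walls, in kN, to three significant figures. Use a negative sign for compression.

Free thermal expansion αLΔT = 16.3e-6 · 9530 · 96.8 = 15.04 mm.
The walls engage after the gap closes; constrained expansion = 15.04 − 3.1 = 11.94 mm.
The walls impose strain ε = −(11.94)/9530 = -1.2526e-03; σ = Eε = 192000 · -1.2526e-03 = -240.5 MPa.
Wall reaction R = σ·A = -240.5·403 = -96920 N = -96.92 kN.

-96.9 kN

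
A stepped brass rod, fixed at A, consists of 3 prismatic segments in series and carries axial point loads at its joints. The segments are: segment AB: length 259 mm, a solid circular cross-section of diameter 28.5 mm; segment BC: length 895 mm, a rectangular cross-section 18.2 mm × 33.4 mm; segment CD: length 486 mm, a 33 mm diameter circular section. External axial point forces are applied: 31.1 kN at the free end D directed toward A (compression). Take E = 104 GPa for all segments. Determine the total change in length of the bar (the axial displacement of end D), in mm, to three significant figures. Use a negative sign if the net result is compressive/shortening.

-0.732 mm

Internal axial forces (sectioning from the free end, tension +): N_CD = -31.1 kN, N_BC = -31.1 kN, N_AB = -31.1 kN.
A_AB = 637.9 mm².
A_BC = 607.9 mm².
A_CD = 855.3 mm².
δ_AB = -31100·259/(637.9·104000) = -0.1214 mm
δ_BC = -31100·895/(607.9·104000) = -0.4403 mm
δ_CD = -31100·486/(855.3·104000) = -0.1699 mm
δ = Σδ_i = -0.7316 mm.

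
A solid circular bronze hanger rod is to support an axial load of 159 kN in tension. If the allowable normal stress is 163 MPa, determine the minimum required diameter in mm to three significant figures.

Required area A ≥ P/σ_allow = 159000/163 = 975.5 mm².
For a solid circular section, d ≥ √(4A/π) = 35.24 mm.

35.2 mm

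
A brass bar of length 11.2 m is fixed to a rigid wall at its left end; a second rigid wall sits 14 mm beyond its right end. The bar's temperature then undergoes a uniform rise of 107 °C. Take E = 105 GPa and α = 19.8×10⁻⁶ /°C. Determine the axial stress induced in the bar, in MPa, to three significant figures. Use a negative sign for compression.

-91.2 MPa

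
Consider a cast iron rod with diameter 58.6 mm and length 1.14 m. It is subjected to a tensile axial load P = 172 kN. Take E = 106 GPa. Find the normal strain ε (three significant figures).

A = 2697 mm².
σ = N/A = 63.77 MPa; ε = σ/E = 63.77/106000 = 6.016e-04.

6.02e-04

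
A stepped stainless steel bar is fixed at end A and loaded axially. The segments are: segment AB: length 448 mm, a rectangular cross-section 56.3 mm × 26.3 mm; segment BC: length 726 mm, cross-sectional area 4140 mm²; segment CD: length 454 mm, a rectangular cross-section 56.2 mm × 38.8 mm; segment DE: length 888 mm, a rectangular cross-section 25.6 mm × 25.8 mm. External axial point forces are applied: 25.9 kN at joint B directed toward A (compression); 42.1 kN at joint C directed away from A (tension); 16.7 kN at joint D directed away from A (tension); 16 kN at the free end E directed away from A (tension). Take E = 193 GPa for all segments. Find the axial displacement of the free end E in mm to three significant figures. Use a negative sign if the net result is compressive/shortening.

0.291 mm

Internal axial forces (sectioning from the free end, tension +): N_DE = 16 kN, N_CD = 32.7 kN, N_BC = 74.8 kN, N_AB = 48.9 kN.
A_AB = 1481 mm².
A_CD = 2181 mm².
A_DE = 660.5 mm².
δ_AB = 48900·448/(1481·193000) = 0.07666 mm
δ_BC = 74800·726/(4140·193000) = 0.06796 mm
δ_CD = 32700·454/(2181·193000) = 0.03528 mm
δ_DE = 16000·888/(660.5·193000) = 0.1115 mm
δ = Σδ_i = 0.2914 mm.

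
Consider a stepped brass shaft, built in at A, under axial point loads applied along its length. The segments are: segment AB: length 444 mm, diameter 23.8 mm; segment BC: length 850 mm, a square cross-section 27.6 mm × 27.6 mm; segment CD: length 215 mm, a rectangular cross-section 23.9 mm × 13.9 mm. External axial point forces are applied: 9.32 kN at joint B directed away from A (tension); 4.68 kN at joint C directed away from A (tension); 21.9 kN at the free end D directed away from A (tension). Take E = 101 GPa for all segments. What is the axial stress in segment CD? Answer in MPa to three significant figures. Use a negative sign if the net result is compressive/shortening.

65.9 MPa

Internal axial forces (sectioning from the free end, tension +): N_CD = 21.9 kN, N_BC = 26.58 kN, N_AB = 35.9 kN.
A_CD = 332.2 mm².
σ_CD = N_CD/A_CD = 21900/332.2 = 65.92 MPa.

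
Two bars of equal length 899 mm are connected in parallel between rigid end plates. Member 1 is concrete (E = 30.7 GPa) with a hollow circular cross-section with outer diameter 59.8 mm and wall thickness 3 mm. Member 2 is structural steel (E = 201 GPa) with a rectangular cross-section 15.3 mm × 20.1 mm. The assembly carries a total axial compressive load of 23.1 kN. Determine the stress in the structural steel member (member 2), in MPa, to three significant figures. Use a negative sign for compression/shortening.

A_1 = 535.3 mm².
A_2 = 307.5 mm².
Equal strain + equilibrium ⇒ each member carries load in proportion to AE: A₁E₁ = 16430000 N, A₂E₂ = 61810000 N, ΣAE = 78250000 N.
σ₂ = P·E₂/ΣAE = -23100·201000/78250000 = -59.34 MPa.

-59.3 MPa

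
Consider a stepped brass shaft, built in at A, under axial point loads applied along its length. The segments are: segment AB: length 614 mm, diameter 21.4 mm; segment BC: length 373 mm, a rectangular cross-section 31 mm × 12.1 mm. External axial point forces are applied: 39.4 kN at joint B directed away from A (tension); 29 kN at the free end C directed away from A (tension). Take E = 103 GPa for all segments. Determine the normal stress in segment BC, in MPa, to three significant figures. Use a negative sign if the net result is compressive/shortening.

Internal axial forces (sectioning from the free end, tension +): N_BC = 29 kN, N_AB = 68.4 kN.
A_BC = 375.1 mm².
σ_BC = N_BC/A_BC = 29000/375.1 = 77.31 MPa.

77.3 MPa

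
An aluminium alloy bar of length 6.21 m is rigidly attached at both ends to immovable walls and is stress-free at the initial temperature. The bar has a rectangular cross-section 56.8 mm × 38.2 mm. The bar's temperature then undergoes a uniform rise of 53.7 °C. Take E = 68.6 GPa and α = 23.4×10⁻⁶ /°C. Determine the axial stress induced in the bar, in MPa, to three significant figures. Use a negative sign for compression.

Free thermal expansion αLΔT = 23.4e-6 · 6210 · 53.7 = 7.803 mm.
The walls impose strain ε = −(7.803)/6210 = -1.2566e-03; σ = Eε = 68600 · -1.2566e-03 = -86.2 MPa.

-86.2 MPa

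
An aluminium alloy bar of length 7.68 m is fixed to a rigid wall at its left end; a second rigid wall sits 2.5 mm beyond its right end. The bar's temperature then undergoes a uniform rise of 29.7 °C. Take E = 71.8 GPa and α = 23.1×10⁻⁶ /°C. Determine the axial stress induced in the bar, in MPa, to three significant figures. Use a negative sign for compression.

Free thermal expansion αLΔT = 23.1e-6 · 7680 · 29.7 = 5.269 mm.
The walls engage after the gap closes; constrained expansion = 5.269 − 2.5 = 2.769 mm.
The walls impose strain ε = −(2.769)/7680 = -3.6055e-04; σ = Eε = 71800 · -3.6055e-04 = -25.89 MPa.

-25.9 MPa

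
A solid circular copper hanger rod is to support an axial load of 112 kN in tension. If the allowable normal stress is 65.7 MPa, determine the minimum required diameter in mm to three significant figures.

Required area A ≥ P/σ_allow = 112000/65.7 = 1705 mm².
For a solid circular section, d ≥ √(4A/π) = 46.59 mm.

46.6 mm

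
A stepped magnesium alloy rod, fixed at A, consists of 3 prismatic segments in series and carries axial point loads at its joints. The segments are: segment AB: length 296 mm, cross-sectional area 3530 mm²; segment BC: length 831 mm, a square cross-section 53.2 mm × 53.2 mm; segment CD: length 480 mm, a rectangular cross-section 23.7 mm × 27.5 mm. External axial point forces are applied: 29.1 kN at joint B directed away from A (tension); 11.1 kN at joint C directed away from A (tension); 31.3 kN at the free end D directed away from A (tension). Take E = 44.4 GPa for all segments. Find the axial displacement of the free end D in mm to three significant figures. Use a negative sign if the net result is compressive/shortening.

0.935 mm

Internal axial forces (sectioning from the free end, tension +): N_CD = 31.3 kN, N_BC = 42.4 kN, N_AB = 71.5 kN.
A_BC = 2830 mm².
A_CD = 651.8 mm².
δ_AB = 71500·296/(3530·44400) = 0.135 mm
δ_BC = 42400·831/(2830·44400) = 0.2804 mm
δ_CD = 31300·480/(651.8·44400) = 0.5192 mm
δ = Σδ_i = 0.9346 mm.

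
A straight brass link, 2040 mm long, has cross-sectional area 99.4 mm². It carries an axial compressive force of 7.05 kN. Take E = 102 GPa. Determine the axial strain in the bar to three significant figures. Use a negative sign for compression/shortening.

-6.95e-04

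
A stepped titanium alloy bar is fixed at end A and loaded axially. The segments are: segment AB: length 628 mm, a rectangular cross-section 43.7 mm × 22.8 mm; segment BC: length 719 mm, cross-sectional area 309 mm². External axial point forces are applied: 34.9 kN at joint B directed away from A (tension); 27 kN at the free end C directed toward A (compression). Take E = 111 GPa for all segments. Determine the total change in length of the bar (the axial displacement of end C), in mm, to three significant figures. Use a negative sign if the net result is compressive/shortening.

-0.521 mm

Internal axial forces (sectioning from the free end, tension +): N_BC = -27 kN, N_AB = 7.9 kN.
A_AB = 996.4 mm².
δ_AB = 7900·628/(996.4·111000) = 0.04486 mm
δ_BC = -27000·719/(309·111000) = -0.566 mm
δ = Σδ_i = -0.5211 mm.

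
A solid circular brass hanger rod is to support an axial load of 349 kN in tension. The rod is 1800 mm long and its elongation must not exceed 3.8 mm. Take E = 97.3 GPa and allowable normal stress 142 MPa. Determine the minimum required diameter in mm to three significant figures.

55.9 mm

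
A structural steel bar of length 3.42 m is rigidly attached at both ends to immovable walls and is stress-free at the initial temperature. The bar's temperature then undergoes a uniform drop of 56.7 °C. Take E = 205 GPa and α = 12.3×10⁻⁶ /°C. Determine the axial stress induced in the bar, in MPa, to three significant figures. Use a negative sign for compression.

143 MPa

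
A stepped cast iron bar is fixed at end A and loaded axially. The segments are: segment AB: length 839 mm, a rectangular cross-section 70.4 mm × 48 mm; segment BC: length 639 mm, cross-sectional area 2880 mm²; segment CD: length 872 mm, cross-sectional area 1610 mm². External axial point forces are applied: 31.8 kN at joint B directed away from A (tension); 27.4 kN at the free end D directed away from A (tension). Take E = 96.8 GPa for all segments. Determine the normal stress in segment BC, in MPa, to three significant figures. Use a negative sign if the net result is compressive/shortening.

Internal axial forces (sectioning from the free end, tension +): N_CD = 27.4 kN, N_BC = 27.4 kN, N_AB = 59.2 kN.
σ_BC = N_BC/A_BC = 27400/2880 = 9.514 MPa.

9.51 MPa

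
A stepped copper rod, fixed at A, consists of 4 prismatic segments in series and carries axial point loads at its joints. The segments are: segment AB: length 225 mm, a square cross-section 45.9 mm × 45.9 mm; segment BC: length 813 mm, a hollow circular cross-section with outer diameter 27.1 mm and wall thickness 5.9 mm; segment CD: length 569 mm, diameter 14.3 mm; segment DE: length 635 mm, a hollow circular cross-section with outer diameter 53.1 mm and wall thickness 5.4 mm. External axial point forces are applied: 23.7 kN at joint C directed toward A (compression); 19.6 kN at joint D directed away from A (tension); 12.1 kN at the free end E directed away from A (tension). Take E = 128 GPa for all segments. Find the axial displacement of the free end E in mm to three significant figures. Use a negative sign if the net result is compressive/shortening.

1.09 mm

Internal axial forces (sectioning from the free end, tension +): N_DE = 12.1 kN, N_CD = 31.7 kN, N_BC = 8 kN, N_AB = 8 kN.
A_AB = 2107 mm².
A_BC = 393 mm².
A_CD = 160.6 mm².
A_DE = 809.2 mm².
δ_AB = 8000·225/(2107·128000) = 0.006675 mm
δ_BC = 8000·813/(393·128000) = 0.1293 mm
δ_CD = 31700·569/(160.6·128000) = 0.8774 mm
δ_DE = 12100·635/(809.2·128000) = 0.07418 mm
δ = Σδ_i = 1.088 mm.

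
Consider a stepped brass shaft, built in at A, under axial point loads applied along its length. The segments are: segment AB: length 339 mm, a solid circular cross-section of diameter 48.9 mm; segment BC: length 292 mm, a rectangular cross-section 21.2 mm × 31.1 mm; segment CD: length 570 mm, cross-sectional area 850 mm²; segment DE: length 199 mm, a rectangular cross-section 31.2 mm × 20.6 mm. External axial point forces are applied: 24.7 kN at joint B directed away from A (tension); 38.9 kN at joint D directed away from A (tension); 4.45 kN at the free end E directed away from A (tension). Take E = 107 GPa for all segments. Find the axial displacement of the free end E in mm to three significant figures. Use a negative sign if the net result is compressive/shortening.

0.579 mm

Internal axial forces (sectioning from the free end, tension +): N_DE = 4.45 kN, N_CD = 43.35 kN, N_BC = 43.35 kN, N_AB = 68.05 kN.
A_AB = 1878 mm².
A_BC = 659.3 mm².
A_DE = 642.7 mm².
δ_AB = 68050·339/(1878·107000) = 0.1148 mm
δ_BC = 43350·292/(659.3·107000) = 0.1794 mm
δ_CD = 43350·570/(850·107000) = 0.2717 mm
δ_DE = 4450·199/(642.7·107000) = 0.01288 mm
δ = Σδ_i = 0.5788 mm.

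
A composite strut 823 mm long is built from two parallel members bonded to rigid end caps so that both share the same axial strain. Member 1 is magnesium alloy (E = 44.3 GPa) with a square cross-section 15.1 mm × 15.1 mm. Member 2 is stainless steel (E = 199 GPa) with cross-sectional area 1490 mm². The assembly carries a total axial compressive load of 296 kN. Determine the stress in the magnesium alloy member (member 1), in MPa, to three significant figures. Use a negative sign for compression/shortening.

-42.8 MPa

A_1 = 228 mm².
Equal strain + equilibrium ⇒ each member carries load in proportion to AE: A₁E₁ = 10100000 N, A₂E₂ = 296500000 N, ΣAE = 306600000 N.
σ₁ = P·E₁/ΣAE = -296000·44300/306600000 = -42.77 MPa.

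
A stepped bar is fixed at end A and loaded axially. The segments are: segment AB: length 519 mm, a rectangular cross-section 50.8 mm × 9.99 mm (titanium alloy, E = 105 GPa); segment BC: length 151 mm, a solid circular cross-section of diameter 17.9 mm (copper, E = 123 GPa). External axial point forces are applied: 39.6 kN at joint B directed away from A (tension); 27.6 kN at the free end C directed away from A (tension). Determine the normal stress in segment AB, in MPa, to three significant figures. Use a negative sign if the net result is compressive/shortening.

132 MPa

Internal axial forces (sectioning from the free end, tension +): N_BC = 27.6 kN, N_AB = 67.2 kN.
A_AB = 507.5 mm².
σ_AB = N_AB/A_AB = 67200/507.5 = 132.4 MPa.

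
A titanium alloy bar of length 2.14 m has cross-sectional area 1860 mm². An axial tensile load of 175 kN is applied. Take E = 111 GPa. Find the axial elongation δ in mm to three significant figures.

1.81 mm

δ_mech = NL/(AE) = 175000·2140/(1860·111000) = 1.814 mm.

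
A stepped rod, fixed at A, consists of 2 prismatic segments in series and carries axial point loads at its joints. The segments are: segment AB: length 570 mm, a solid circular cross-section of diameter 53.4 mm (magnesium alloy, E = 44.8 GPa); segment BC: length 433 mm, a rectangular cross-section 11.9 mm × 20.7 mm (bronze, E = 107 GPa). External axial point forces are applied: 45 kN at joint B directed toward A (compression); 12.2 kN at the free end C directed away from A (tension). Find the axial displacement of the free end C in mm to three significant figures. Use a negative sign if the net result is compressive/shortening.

Internal axial forces (sectioning from the free end, tension +): N_BC = 12.2 kN, N_AB = -32.8 kN.
A_AB = 2240 mm².
A_BC = 246.3 mm².
δ_AB = -32800·570/(2240·44800) = -0.1863 mm
δ_BC = 12200·433/(246.3·107000) = 0.2004 mm
δ = Σδ_i = 0.01409 mm.

0.0141 mm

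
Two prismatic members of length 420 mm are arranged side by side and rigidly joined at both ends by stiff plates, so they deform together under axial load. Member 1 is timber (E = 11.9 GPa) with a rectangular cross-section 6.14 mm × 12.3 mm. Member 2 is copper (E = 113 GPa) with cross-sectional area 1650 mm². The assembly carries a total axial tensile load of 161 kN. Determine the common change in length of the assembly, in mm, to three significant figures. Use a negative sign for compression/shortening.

A_1 = 75.52 mm².
Equal strain + equilibrium ⇒ each member carries load in proportion to AE: A₁E₁ = 898700 N, A₂E₂ = 186400000 N, ΣAE = 187300000 N.
δ = PL/ΣAE = 161000·420/187300000 = 0.3609 mm.

0.361 mm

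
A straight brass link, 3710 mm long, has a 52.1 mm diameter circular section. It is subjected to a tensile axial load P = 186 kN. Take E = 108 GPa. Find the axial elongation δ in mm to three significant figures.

3.00 mm

A = 2132 mm².
δ_mech = NL/(AE) = 186000·3710/(2132·108000) = 2.997 mm.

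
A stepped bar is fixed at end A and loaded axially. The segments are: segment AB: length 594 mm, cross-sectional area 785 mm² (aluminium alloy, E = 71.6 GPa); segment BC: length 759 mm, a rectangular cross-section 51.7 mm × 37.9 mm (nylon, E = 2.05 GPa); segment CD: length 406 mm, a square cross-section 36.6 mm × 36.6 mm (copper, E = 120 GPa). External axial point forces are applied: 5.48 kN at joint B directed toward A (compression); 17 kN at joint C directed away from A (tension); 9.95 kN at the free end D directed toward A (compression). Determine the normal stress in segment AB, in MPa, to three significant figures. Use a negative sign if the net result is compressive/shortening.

Internal axial forces (sectioning from the free end, tension +): N_CD = -9.95 kN, N_BC = 7.05 kN, N_AB = 1.57 kN.
σ_AB = N_AB/A_AB = 1570/785 = 2 MPa.

2.00 MPa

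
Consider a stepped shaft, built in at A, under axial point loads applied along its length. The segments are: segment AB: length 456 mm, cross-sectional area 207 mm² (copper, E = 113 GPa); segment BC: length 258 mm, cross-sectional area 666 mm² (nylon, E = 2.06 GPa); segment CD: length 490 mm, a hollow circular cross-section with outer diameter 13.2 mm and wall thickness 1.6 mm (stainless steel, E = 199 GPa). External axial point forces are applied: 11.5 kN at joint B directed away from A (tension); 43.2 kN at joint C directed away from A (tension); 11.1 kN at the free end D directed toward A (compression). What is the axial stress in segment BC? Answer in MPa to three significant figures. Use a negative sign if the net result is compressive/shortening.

48.2 MPa

Internal axial forces (sectioning from the free end, tension +): N_CD = -11.1 kN, N_BC = 32.1 kN, N_AB = 43.6 kN.
σ_BC = N_BC/A_BC = 32100/666 = 48.2 MPa.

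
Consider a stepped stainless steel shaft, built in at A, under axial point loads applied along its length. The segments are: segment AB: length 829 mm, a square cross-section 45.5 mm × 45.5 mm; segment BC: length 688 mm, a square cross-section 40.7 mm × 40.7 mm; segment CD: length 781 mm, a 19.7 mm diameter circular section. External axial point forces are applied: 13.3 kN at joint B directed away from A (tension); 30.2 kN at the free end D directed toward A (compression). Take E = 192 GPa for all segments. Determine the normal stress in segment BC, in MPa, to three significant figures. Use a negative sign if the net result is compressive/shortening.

Internal axial forces (sectioning from the free end, tension +): N_CD = -30.2 kN, N_BC = -30.2 kN, N_AB = -16.9 kN.
A_BC = 1656 mm².
σ_BC = N_BC/A_BC = -30200/1656 = -18.23 MPa.

-18.2 MPa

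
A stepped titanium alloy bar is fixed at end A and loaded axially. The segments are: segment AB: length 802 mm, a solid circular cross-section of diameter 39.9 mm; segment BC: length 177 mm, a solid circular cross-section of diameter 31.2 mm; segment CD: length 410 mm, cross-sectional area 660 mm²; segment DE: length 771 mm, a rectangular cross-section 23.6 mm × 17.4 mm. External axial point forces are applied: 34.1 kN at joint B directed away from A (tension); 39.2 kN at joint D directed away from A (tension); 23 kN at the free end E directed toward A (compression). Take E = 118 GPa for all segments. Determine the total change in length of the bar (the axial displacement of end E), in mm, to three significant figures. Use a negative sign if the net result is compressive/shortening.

Internal axial forces (sectioning from the free end, tension +): N_DE = -23 kN, N_CD = 16.2 kN, N_BC = 16.2 kN, N_AB = 50.3 kN.
A_AB = 1250 mm².
A_BC = 764.5 mm².
A_DE = 410.6 mm².
δ_AB = 50300·802/(1250·118000) = 0.2734 mm
δ_BC = 16200·177/(764.5·118000) = 0.03178 mm
δ_CD = 16200·410/(660·118000) = 0.08529 mm
δ_DE = -23000·771/(410.6·118000) = -0.366 mm
δ = Σδ_i = 0.02452 mm.

0.0245 mm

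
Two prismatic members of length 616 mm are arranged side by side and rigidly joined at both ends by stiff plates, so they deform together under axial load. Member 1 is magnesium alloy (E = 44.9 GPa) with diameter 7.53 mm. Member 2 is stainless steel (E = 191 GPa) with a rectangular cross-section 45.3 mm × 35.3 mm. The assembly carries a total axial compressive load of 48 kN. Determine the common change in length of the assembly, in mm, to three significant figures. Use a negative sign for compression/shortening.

A_1 = 44.53 mm².
A_2 = 1599 mm².
Equal strain + equilibrium ⇒ each member carries load in proportion to AE: A₁E₁ = 2000000 N, A₂E₂ = 305400000 N, ΣAE = 307400000 N.
δ = PL/ΣAE = -48000·616/307400000 = -0.09618 mm.

-0.0962 mm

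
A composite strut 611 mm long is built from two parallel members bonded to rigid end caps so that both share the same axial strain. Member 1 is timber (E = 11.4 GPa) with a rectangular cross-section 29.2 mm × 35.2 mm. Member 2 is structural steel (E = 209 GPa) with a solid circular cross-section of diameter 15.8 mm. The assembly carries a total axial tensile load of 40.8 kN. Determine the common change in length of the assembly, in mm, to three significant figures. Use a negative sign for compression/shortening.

0.473 mm

A_1 = 1028 mm².
A_2 = 196.1 mm².
Equal strain + equilibrium ⇒ each member carries load in proportion to AE: A₁E₁ = 11720000 N, A₂E₂ = 40980000 N, ΣAE = 52700000 N.
δ = PL/ΣAE = 40800·611/52700000 = 0.4731 mm.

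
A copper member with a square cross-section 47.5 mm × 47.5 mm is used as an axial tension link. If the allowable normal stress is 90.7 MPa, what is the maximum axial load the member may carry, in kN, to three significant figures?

A = 2256 mm².
P_max = σ_allow · A = 90.7 · 2256 = 204600 N = 204.6 kN.

205 kN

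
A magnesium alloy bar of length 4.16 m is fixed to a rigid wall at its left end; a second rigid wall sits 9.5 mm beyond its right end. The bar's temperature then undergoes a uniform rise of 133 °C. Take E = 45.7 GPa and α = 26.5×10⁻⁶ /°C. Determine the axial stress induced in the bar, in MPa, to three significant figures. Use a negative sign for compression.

Free thermal expansion αLΔT = 26.5e-6 · 4160 · 133 = 14.66 mm.
The walls engage after the gap closes; constrained expansion = 14.66 − 9.5 = 5.162 mm.
The walls impose strain ε = −(5.162)/4160 = -1.2408e-03; σ = Eε = 45700 · -1.2408e-03 = -56.71 MPa.

-56.7 MPa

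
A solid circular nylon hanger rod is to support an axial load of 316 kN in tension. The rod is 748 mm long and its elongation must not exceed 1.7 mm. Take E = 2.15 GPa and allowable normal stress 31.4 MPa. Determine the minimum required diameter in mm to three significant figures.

Required area A ≥ P/σ_allow = 316000/31.4 = 10060 mm².
For a solid circular section, d ≥ √(4A/π) = 113.2 mm.
Elongation limit: A ≥ PL/(Eδ_allow) = 316000·748/(2150·1.7) = 64670 mm² ⇒ d ≥ 286.9 mm.
The elongation limit governs.

287 mm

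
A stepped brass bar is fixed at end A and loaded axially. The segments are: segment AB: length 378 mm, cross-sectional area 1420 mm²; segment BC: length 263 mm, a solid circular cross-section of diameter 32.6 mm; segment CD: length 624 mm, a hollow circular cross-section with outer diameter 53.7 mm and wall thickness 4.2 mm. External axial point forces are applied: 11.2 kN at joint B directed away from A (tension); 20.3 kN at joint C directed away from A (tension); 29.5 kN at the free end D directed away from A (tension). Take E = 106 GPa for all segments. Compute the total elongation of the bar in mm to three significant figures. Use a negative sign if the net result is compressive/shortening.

0.567 mm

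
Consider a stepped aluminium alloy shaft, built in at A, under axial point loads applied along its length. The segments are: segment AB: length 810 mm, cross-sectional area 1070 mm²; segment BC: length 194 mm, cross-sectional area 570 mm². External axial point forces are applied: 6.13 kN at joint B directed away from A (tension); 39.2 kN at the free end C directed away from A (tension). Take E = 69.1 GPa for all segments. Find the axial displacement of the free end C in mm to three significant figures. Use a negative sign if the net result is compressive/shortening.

Internal axial forces (sectioning from the free end, tension +): N_BC = 39.2 kN, N_AB = 45.33 kN.
δ_AB = 45330·810/(1070·69100) = 0.4966 mm
δ_BC = 39200·194/(570·69100) = 0.1931 mm
δ = Σδ_i = 0.6897 mm.

0.690 mm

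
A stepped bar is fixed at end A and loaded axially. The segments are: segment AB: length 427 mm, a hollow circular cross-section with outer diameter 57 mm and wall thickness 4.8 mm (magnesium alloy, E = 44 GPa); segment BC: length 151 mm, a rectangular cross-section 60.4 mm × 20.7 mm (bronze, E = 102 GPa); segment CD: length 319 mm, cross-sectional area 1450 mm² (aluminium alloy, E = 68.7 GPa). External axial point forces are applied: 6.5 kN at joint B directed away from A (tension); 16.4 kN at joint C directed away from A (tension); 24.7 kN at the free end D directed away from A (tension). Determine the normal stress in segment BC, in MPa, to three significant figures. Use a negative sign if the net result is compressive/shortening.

Internal axial forces (sectioning from the free end, tension +): N_CD = 24.7 kN, N_BC = 41.1 kN, N_AB = 47.6 kN.
A_BC = 1250 mm².
σ_BC = N_BC/A_BC = 41100/1250 = 32.87 MPa.

32.9 MPa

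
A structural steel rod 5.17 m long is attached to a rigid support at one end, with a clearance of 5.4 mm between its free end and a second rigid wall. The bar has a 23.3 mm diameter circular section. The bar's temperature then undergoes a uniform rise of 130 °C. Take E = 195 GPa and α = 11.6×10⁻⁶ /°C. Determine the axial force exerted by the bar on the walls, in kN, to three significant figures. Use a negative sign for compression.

-38.5 kN

Free thermal expansion αLΔT = 11.6e-6 · 5170 · 130 = 7.796 mm.
The walls engage after the gap closes; constrained expansion = 7.796 − 5.4 = 2.396 mm.
The walls impose strain ε = −(2.396)/5170 = -4.6351e-04; σ = Eε = 195000 · -4.6351e-04 = -90.38 MPa.
Wall reaction R = σ·A = -90.38·426.4 = -38540 N = -38.54 kN.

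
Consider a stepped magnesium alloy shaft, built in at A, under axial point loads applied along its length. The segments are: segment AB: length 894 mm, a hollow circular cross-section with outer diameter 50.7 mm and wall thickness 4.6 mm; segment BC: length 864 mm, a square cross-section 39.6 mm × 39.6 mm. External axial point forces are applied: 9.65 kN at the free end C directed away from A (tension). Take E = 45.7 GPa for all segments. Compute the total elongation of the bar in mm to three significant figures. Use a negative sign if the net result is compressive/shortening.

0.400 mm

Internal axial forces (sectioning from the free end, tension +): N_BC = 9.65 kN, N_AB = 9.65 kN.
A_AB = 666.2 mm².
A_BC = 1568 mm².
δ_AB = 9650·894/(666.2·45700) = 0.2834 mm
δ_BC = 9650·864/(1568·45700) = 0.1163 mm
δ = Σδ_i = 0.3997 mm.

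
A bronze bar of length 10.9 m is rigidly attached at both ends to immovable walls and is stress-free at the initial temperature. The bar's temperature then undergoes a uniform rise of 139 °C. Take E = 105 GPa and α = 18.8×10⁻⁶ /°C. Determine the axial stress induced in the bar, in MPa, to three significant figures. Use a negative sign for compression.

Free thermal expansion αLΔT = 18.8e-6 · 10900 · 139 = 28.48 mm.
The walls impose strain ε = −(28.48)/10900 = -2.6132e-03; σ = Eε = 105000 · -2.6132e-03 = -274.4 MPa.

-274 MPa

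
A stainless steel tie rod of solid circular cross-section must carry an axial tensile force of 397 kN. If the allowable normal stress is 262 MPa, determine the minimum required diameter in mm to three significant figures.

Required area A ≥ P/σ_allow = 397000/262 = 1515 mm².
For a solid circular section, d ≥ √(4A/π) = 43.92 mm.

43.9 mm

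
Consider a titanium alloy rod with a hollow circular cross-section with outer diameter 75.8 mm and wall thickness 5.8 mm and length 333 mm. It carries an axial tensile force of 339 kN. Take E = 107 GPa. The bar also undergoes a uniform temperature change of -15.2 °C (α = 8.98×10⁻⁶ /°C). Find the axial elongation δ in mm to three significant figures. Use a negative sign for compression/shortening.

0.782 mm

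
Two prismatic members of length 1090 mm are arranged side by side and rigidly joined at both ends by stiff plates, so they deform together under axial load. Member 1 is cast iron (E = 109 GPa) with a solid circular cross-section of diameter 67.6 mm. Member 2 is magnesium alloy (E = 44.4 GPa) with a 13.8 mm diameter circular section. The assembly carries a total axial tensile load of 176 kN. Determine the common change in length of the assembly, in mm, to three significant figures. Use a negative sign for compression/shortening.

0.482 mm

A_1 = 3589 mm².
A_2 = 149.6 mm².
Equal strain + equilibrium ⇒ each member carries load in proportion to AE: A₁E₁ = 391200000 N, A₂E₂ = 6641000 N, ΣAE = 397900000 N.
δ = PL/ΣAE = 176000·1090/397900000 = 0.4822 mm.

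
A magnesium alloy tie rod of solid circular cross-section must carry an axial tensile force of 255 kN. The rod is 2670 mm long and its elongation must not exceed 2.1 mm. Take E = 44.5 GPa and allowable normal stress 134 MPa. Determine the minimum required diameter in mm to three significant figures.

96.3 mm

Required area A ≥ P/σ_allow = 255000/134 = 1903 mm².
For a solid circular section, d ≥ √(4A/π) = 49.22 mm.
Elongation limit: A ≥ PL/(Eδ_allow) = 255000·2670/(44500·2.1) = 7286 mm² ⇒ d ≥ 96.31 mm.
The elongation limit governs.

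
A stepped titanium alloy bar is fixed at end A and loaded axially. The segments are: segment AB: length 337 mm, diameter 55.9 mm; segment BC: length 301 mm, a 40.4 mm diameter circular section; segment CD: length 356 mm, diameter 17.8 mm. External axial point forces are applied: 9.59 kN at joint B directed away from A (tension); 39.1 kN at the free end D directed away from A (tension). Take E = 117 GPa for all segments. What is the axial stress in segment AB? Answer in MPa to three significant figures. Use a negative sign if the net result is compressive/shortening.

19.8 MPa

Internal axial forces (sectioning from the free end, tension +): N_CD = 39.1 kN, N_BC = 39.1 kN, N_AB = 48.69 kN.
A_AB = 2454 mm².
σ_AB = N_AB/A_AB = 48690/2454 = 19.84 MPa.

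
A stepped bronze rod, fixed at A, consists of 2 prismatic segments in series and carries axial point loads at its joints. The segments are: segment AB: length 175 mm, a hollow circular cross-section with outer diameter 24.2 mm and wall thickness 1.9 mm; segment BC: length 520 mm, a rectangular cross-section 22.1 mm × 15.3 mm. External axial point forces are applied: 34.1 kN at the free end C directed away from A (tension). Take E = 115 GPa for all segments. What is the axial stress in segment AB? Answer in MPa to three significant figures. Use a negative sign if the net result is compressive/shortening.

256 MPa

Internal axial forces (sectioning from the free end, tension +): N_BC = 34.1 kN, N_AB = 34.1 kN.
A_AB = 133.1 mm².
σ_AB = N_AB/A_AB = 34100/133.1 = 256.2 MPa.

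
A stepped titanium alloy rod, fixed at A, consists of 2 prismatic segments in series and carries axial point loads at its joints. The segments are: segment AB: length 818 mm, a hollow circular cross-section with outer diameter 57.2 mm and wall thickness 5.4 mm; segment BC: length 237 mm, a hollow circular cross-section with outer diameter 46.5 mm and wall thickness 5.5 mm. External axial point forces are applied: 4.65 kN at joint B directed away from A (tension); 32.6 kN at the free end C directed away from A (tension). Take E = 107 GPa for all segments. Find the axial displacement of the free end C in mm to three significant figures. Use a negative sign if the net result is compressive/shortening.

Internal axial forces (sectioning from the free end, tension +): N_BC = 32.6 kN, N_AB = 37.25 kN.
A_AB = 878.8 mm².
A_BC = 708.4 mm².
δ_AB = 37250·818/(878.8·107000) = 0.3241 mm
δ_BC = 32600·237/(708.4·107000) = 0.1019 mm
δ = Σδ_i = 0.426 mm.

0.426 mm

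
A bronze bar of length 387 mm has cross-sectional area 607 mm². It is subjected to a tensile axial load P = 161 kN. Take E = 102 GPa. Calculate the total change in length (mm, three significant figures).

1.01 mm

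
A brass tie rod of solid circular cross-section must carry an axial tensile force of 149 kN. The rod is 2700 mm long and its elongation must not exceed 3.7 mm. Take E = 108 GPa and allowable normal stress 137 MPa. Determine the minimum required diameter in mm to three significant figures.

37.2 mm

Required area A ≥ P/σ_allow = 149000/137 = 1088 mm².
For a solid circular section, d ≥ √(4A/π) = 37.21 mm.
Elongation limit: A ≥ PL/(Eδ_allow) = 149000·2700/(108000·3.7) = 1007 mm² ⇒ d ≥ 35.8 mm.
The stress limit governs.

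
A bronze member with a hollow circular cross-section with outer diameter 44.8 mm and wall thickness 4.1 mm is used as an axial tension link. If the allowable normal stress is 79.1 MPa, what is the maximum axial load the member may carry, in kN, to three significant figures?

41.5 kN

A = 524.2 mm².
P_max = σ_allow · A = 79.1 · 524.2 = 41470 N = 41.47 kN.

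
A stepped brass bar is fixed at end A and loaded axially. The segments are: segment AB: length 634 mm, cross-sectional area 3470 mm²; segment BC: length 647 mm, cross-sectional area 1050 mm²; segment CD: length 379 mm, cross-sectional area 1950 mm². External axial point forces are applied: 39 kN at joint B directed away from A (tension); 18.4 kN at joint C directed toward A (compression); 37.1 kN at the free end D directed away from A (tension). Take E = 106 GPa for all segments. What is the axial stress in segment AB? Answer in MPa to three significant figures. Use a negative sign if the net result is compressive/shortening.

Internal axial forces (sectioning from the free end, tension +): N_CD = 37.1 kN, N_BC = 18.7 kN, N_AB = 57.7 kN.
σ_AB = N_AB/A_AB = 57700/3470 = 16.63 MPa.

16.6 MPa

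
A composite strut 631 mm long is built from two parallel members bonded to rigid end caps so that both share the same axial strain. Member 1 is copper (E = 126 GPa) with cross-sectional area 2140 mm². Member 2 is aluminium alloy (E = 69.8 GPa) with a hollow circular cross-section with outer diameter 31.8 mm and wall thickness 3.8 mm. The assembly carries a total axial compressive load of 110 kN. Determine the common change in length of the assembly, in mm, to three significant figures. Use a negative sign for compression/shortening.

-0.237 mm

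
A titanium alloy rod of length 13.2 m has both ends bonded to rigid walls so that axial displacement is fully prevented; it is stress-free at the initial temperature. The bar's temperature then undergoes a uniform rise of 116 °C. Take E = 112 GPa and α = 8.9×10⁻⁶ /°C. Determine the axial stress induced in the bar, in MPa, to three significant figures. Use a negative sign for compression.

-116 MPa

Free thermal expansion αLΔT = 8.9e-6 · 13200 · 116 = 13.63 mm.
The walls impose strain ε = −(13.63)/13200 = -1.0324e-03; σ = Eε = 112000 · -1.0324e-03 = -115.6 MPa.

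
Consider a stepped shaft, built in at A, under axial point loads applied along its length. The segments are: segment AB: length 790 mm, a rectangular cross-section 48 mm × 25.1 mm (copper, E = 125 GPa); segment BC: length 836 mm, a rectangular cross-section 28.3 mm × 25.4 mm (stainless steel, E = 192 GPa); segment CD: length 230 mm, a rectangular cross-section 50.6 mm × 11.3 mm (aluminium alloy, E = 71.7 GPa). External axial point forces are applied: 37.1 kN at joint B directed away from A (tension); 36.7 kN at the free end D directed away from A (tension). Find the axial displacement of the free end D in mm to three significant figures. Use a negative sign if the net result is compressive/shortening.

Internal axial forces (sectioning from the free end, tension +): N_CD = 36.7 kN, N_BC = 36.7 kN, N_AB = 73.8 kN.
A_AB = 1205 mm².
A_BC = 718.8 mm².
A_CD = 571.8 mm².
δ_AB = 73800·790/(1205·125000) = 0.3871 mm
δ_BC = 36700·836/(718.8·192000) = 0.2223 mm
δ_CD = 36700·230/(571.8·71700) = 0.2059 mm
δ = Σδ_i = 0.8153 mm.

0.815 mm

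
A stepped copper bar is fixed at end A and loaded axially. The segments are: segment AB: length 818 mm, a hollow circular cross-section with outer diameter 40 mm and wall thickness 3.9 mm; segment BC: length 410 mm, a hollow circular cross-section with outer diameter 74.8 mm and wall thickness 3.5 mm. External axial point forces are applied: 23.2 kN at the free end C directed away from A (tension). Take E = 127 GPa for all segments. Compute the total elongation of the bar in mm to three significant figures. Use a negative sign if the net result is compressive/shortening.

Internal axial forces (sectioning from the free end, tension +): N_BC = 23.2 kN, N_AB = 23.2 kN.
A_AB = 442.3 mm².
A_BC = 784 mm².
δ_AB = 23200·818/(442.3·127000) = 0.3378 mm
δ_BC = 23200·410/(784·127000) = 0.09553 mm
δ = Σδ_i = 0.4334 mm.

0.433 mm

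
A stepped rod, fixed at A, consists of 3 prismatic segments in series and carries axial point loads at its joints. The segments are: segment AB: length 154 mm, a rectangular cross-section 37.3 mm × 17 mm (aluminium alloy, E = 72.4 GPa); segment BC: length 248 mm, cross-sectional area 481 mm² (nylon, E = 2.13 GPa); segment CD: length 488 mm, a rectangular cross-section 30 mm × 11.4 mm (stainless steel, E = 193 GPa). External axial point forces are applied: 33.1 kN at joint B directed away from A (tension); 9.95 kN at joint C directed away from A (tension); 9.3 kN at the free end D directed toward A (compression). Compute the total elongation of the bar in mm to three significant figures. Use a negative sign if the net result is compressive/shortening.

0.202 mm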